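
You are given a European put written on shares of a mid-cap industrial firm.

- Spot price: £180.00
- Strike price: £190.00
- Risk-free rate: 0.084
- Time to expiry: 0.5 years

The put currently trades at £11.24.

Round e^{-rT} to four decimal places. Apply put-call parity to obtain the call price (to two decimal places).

exp(−rT) = exp(−0.084·0.5) = 0.9589
Put-call parity: C − P = S − K·e^(−rT) = 180 − 190·0.9589 = 180 − 182.1910 = -2.1910
C = P + (C − P) = 11.24 + (-2.1910) = 9.0490

£9.05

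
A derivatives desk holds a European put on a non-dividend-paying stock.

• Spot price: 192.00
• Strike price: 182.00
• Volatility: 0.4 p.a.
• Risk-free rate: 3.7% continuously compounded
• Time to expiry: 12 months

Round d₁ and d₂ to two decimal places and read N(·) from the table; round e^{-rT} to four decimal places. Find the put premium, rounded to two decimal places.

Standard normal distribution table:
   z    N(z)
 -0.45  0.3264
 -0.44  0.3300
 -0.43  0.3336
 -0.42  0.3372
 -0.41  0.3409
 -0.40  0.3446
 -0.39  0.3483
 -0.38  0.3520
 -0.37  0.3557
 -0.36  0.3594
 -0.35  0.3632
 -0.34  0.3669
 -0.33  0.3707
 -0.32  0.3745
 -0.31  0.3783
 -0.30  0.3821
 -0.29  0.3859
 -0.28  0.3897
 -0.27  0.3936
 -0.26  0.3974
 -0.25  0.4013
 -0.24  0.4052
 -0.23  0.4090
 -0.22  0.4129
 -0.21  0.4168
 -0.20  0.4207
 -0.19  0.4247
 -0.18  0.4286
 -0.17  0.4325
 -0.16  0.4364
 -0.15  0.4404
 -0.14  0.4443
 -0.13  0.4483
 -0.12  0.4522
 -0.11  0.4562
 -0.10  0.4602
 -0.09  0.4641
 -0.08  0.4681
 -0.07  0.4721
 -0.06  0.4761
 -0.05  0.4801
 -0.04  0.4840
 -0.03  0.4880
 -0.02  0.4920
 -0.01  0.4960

21.54

σ√T = 0.4 × 1.0000 = 0.4000
d₁ = [ln(192/182) + (0.037 + ½·0.4²)·1] / (σ√T) = (0.0535 + 0.1170) / 0.4000 = 0.4262 → 0.43
d₂ = 0.4262 − 0.4000 = 0.0262 → 0.03
exp(−rT) = exp(−0.037·1) = 0.9637
P = 182·0.9637·N(-0.03) − 192·N(-0.43) = 182·0.9637·0.4880 − 192·0.3336 = 85.5920 − 64.0512 = 21.5408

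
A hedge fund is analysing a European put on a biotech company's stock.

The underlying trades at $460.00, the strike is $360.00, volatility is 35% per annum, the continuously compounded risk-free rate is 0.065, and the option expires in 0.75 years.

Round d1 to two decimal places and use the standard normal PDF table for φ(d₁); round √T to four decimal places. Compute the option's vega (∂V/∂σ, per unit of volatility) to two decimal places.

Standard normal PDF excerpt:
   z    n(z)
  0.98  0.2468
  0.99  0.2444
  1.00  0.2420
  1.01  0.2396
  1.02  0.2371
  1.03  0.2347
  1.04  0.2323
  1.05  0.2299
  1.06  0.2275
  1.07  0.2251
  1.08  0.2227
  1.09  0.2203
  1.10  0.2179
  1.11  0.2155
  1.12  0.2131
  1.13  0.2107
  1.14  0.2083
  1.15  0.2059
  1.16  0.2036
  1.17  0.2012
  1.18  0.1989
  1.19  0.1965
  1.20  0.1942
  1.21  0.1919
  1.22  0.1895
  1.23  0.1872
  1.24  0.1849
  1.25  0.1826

σ√T = 0.35·√0.75 = 0.3031
d₁ = [ln(460/360) + (0.065 + ½·0.35²)·0.75] / (σ√T) = (0.2451 + 0.0947) / 0.3031 = 1.1211 ≈ 1.12
√T = √0.75 = 0.8660
φ(d₁) = φ(1.12) = 0.2131
vega = S·φ(d₁)·√T = 460·0.2131·0.8660 = 84.8905
(The call has the same vega.)

84.89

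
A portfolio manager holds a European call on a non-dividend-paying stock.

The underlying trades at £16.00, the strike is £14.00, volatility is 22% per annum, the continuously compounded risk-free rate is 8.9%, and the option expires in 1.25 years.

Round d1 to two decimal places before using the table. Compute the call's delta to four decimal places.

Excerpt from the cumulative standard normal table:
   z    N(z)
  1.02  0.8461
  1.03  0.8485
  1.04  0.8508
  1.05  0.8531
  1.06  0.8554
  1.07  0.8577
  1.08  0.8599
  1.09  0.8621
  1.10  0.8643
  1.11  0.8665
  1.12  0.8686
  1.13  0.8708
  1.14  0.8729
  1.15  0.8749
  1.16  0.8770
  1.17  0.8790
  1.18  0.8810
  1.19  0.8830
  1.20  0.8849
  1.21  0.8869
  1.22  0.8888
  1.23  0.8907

T = 1.25;  σ√T = 0.2460
ln(S/K) + (r + σ²/2)T = ln(16/14) + (0.089 + 0.22²/2)·1.25 = 0.1335 + 0.1415 = 0.2750
d₁ = 0.2750 / 0.2460 = 1.1182 ⇒ 1.12
N(d₁) = N(1.12) = 0.8686
Δ_call = N(d₁) = 0.8686

0.8686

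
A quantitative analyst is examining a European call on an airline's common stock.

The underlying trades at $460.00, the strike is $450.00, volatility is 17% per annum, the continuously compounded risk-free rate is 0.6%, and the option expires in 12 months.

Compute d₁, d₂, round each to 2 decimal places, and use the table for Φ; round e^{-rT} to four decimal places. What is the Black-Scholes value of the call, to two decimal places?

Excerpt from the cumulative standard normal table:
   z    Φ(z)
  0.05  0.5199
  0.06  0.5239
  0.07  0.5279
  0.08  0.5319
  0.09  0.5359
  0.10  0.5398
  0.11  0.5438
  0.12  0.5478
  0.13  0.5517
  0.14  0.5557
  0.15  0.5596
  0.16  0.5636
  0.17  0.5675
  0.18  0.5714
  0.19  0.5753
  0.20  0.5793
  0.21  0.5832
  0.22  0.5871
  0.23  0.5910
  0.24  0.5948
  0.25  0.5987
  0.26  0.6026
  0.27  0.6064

$37.48

T = 1;  σ√T = 0.1700
d₁ = [ln(460/450) + (0.006 + 0.17²/2)·1] / 0.1700 = [0.0220 + 0.0205] / 0.1700 = 0.2496 ≈ 0.25
d₂ = d₁ − σ√T = 0.2496 − 0.1700 = 0.0796 ≈ 0.08
exp(−rT) = exp(−0.006·1) = 0.9940
C = 460·N(0.25) − 450·0.9940·N(0.08) = 460·0.5987 − 450·0.9940·0.5319 = 275.4020 − 237.9189 = 37.4831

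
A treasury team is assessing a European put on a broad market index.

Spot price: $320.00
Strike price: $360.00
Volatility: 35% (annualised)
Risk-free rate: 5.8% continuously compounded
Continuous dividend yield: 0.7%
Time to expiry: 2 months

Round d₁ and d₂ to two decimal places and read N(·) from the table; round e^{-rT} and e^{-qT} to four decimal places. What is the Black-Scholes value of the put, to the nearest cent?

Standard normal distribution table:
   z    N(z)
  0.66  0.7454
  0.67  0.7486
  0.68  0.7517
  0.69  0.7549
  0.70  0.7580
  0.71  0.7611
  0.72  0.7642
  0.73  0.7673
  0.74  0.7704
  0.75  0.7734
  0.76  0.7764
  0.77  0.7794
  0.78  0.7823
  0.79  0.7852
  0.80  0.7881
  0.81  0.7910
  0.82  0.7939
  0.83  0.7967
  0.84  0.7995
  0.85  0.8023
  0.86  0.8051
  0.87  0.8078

$43.78

σ√T = 0.35 × 0.4082 = 0.1429
ln(S/K) + (r − q + σ²/2)T = ln(320/360) + (0.058 − 0.007 + 0.35²/2)·0.1667 = -0.1178 + 0.0187 = -0.0991
d₁ = -0.0991 / 0.1429 = -0.6934 ⇒ -0.69
d₂ = d₁ − σ√T = -0.6934 − 0.1429 = -0.8363 ⇒ -0.84
exp(−qT) = exp(−0.007·0.1667) = 0.9988;  exp(−rT) = exp(−0.058·0.1667) = 0.9904
P = 360·0.9904·N(0.84) − 320·0.9988·N(0.69) = 360·0.9904·0.7995 − 320·0.9988·0.7549 = 285.0569 − 241.2781 = 43.7788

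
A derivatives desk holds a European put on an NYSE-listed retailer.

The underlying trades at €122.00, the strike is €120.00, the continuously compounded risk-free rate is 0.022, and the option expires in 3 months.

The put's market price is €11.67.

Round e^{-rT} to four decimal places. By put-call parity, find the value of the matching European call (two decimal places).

e^(−rT) = e^(−0.022·0.25) = 0.9945
Put-call parity: C − P = S − K·e^(−rT) = 122 − 120·0.9945 = 122 − 119.3400 = 2.6600
C = P + (C − P) = 11.67 + (2.6600) = 14.3300

€14.33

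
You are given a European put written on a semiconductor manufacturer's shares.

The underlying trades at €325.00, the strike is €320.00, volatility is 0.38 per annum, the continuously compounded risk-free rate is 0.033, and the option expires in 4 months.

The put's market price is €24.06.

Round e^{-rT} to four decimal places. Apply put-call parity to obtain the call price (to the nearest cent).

exp(−rT) = exp(−0.033·0.3333) = 0.9891
Put-call parity: C − P = S − K·e^(−rT) = 325 − 320·0.9891 = 325 − 316.5120 = 8.4880
C = P + (C − P) = 24.06 + (8.4880) = 32.5480

€32.55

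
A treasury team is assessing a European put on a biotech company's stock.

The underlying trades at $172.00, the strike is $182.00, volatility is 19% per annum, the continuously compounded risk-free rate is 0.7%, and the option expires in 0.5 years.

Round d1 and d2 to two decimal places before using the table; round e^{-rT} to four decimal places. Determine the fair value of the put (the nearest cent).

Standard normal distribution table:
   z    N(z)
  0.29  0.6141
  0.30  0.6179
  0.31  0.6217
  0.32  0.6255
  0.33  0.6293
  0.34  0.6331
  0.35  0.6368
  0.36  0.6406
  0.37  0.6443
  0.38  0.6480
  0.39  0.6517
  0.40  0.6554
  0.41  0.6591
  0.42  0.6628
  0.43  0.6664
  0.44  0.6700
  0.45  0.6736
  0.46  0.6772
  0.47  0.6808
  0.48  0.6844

σ√T = 0.19·√0.5 = 0.1344
d₁ = [ln(172/182) + (0.007 + 0.19²/2)·0.5] / 0.1344 = [-0.0565 + 0.0125] / 0.1344 = -0.3274 which rounds to -0.33
d₂ = d₁ − σ√T = -0.3274 − 0.1344 = -0.4618 which rounds to -0.46
exp(−rT) = exp(−0.007·0.5) = 0.9965
N(−d₂) = N(0.46) = 0.6772;  N(−d₁) = N(0.33) = 0.6293
P = 182·0.9965·0.6772 − 172·0.6293 = 122.8190 − 108.2396 = 14.5794

$14.58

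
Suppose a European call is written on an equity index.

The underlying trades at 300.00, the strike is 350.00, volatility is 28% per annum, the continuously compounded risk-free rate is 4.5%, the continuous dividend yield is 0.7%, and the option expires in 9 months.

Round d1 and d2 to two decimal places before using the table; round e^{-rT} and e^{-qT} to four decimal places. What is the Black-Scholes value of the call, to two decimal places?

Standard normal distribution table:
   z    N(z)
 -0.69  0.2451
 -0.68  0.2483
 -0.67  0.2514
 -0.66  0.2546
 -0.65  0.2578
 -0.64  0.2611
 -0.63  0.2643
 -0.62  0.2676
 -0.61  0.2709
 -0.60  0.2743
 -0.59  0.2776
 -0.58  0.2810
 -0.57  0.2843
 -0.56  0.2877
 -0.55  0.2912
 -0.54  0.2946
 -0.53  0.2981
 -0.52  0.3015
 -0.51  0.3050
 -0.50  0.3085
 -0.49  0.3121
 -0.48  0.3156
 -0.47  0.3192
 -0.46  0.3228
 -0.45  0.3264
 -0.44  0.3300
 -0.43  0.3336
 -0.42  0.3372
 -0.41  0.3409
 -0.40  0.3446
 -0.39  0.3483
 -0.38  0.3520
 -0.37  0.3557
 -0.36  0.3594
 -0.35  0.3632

σ√T = 0.28·√0.75 = 0.2425
d₁ = [ln(300/350) + (0.045 − 0.007 + ½·0.28²)·0.75] / (σ√T) = (-0.1542 + 0.0579) / 0.2425 = -0.3969 ≈ -0.40
d₂ = -0.3969 − 0.2425 = -0.6394 ≈ -0.64
e^(−qT) = e^(−0.007·0.75) = 0.9948;  e^(−rT) = e^(−0.045·0.75) = 0.9668
N(d₁) = N(-0.40) = 0.3446;  N(d₂) = N(-0.64) = 0.2611
C = 300·0.9948·0.3446 − 350·0.9668·0.2611 = 102.8424 − 88.3510 = 14.4914

14.49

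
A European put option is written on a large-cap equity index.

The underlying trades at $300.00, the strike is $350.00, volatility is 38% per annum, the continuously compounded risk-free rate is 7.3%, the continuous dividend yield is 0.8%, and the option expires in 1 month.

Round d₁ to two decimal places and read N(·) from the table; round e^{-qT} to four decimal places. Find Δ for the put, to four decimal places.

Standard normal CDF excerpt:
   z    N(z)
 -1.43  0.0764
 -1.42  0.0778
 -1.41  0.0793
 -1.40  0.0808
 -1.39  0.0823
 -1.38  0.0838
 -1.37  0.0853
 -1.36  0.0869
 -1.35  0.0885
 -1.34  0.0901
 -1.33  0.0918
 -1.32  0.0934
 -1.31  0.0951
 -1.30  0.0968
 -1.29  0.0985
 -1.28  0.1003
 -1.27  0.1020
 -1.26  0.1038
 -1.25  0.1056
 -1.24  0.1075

σ√T = 0.38 × 0.2887 = 0.1097
ln(S/K) + (r − q + σ²/2)T = ln(300/350) + (0.073 − 0.008 + 0.38²/2)·0.08333 = -0.1542 + 0.0114 = -0.1427
d₁ = -0.1427 / 0.1097 = -1.3010 which rounds to -1.30
N(d₁) = N(-1.30) = 0.0968
Δ_put = e^(−qT)·(N(d₁) − 1) = 0.9993·(0.0968 − 1) = -0.9026

-0.9026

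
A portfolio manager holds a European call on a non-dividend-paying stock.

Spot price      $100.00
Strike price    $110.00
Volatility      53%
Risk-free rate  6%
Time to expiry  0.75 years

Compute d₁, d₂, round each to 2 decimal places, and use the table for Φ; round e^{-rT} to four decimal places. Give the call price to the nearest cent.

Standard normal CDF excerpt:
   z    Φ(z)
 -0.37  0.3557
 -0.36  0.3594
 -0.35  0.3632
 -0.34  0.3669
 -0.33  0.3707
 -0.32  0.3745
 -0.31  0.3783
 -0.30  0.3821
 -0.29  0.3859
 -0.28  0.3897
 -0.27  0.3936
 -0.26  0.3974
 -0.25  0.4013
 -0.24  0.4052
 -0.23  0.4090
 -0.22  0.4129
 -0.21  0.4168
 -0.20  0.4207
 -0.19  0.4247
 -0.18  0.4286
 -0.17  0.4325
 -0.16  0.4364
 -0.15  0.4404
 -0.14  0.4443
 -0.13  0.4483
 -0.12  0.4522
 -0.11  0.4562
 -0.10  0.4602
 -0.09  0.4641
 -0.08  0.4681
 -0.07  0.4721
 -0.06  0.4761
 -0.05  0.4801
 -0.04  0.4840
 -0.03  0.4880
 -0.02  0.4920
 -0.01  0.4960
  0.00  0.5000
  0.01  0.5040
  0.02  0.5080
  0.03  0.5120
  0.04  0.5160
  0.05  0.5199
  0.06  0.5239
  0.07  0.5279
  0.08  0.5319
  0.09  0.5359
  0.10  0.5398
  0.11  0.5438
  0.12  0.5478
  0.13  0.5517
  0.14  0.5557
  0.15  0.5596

$16.20

σ√T = 0.53 × 0.8660 = 0.4590
d₁ = [ln(100/110) + (0.06 + 0.53²/2)·0.75] / 0.4590 = [-0.0953 + 0.1503] / 0.4590 = 0.1199 ≈ 0.12
d₂ = d₁ − σ√T = 0.1199 − 0.4590 = -0.3391 ≈ -0.34
e^(−rT) = e^(−0.06·0.75) = 0.9560
N(d₁) = N(0.12) = 0.5478;  N(d₂) = N(-0.34) = 0.3669
C = 100·0.5478 − 110·0.9560·0.3669 = 54.7800 − 38.5832 = 16.1968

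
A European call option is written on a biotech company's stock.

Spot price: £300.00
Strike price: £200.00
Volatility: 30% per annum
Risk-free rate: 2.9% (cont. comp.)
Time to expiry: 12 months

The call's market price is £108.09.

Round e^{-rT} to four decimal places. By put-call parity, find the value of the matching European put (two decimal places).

£2.37

exp(−rT) = exp(−0.029·1) = 0.9714
Put-call parity: C − P = S − K·e^(−rT) = 300 − 200·0.9714 = 300 − 194.2800 = 105.7200
P = C − (C − P) = 108.09 − (105.7200) = 2.3700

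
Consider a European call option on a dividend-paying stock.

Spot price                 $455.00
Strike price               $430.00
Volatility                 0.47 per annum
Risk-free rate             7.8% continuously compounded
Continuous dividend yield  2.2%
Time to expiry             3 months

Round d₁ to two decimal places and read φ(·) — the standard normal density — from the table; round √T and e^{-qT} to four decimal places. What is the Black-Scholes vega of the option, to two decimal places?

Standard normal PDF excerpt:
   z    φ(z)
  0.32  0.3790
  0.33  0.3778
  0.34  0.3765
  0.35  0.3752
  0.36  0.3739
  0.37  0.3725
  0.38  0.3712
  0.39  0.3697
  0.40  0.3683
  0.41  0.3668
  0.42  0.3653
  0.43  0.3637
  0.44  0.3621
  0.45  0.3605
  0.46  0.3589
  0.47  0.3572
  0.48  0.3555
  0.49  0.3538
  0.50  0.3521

σ√T = 0.47·√0.25 = 0.2350
d₁ = [ln(455/430) + (0.078 − 0.022 + 0.47²/2)·0.25] / 0.2350 = [0.0565 + 0.0416] / 0.2350 = 0.4176 → 0.42
√T = √0.25 = 0.5000
φ(d₁) = φ(0.42) = 0.3653
exp(−qT) = exp(−0.022·0.25) = 0.9945
vega = S·exp(−qT)·φ(d₁)·√T = 455·0.9945·0.3653·0.5000 = 82.6487

82.65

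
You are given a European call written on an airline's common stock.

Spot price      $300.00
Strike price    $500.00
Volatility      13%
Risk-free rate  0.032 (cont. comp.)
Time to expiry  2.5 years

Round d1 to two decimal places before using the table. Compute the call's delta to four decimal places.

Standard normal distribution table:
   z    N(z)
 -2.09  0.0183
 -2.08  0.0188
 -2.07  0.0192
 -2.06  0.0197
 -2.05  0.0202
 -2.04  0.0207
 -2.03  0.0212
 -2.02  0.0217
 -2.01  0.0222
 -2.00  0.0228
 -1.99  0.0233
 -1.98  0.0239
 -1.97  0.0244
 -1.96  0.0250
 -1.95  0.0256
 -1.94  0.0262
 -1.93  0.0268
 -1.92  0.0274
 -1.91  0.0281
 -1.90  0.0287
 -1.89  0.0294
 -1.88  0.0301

σ√T = 0.13·√2.5 = 0.2055
d₁ = [ln(300/500) + (0.032 + ½·0.13²)·2.5] / (σ√T) = (-0.5108 + 0.1011) / 0.2055 = -1.9932 ⇒ -1.99
N(d₁) = N(-1.99) = 0.0233
Δ_call = N(d₁) = 0.0233

0.0233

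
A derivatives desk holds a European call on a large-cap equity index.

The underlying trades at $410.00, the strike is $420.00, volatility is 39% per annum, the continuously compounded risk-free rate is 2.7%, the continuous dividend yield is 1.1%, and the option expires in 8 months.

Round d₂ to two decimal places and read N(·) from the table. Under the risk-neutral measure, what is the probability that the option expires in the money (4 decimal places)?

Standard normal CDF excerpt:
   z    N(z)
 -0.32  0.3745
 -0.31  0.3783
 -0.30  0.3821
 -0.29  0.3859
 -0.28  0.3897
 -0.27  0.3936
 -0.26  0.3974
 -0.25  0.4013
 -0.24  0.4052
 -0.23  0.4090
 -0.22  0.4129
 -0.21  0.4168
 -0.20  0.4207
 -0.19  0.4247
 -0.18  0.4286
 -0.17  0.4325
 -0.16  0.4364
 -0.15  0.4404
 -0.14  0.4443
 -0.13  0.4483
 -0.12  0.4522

0.4207

σ√T = 0.39·√0.6667 = 0.3184
ln(S/K) + (r − q + σ²/2)T = ln(410/420) + (0.027 − 0.011 + 0.39²/2)·0.6667 = -0.0241 + 0.0614 = 0.0373
d₁ = 0.0373 / 0.3184 = 0.1170 which rounds to 0.12
d₂ = d₁ − σ√T = 0.1170 − 0.3184 = -0.2014 which rounds to -0.20
Pr(exercise) under Q = N(d₂) = 0.4207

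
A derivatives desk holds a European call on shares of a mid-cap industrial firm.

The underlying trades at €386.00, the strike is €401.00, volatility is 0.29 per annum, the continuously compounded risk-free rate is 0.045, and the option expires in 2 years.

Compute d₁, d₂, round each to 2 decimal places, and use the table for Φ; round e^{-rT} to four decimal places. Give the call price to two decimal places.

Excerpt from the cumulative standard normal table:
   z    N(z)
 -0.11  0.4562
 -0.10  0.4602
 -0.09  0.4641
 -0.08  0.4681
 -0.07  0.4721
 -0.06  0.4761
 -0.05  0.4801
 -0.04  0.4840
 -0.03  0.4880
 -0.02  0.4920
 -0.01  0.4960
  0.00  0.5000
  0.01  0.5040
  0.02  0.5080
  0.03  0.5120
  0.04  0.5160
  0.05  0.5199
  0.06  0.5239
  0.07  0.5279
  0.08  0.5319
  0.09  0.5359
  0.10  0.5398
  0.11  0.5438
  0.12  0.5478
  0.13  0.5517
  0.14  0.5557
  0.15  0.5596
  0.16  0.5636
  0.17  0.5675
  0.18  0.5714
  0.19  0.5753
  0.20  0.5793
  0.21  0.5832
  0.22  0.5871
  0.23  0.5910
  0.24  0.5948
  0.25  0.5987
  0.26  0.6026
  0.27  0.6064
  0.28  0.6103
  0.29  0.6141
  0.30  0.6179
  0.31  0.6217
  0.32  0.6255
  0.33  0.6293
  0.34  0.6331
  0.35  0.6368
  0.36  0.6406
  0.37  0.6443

T = 2;  σ√T = 0.4101
d₁ = [ln(386/401) + (0.045 + 0.29²/2)·2] / 0.4101 = [-0.0381 + 0.1741] / 0.4101 = 0.3316 ⇒ 0.33
d₂ = d₁ − σ√T = 0.3316 − 0.4101 = -0.0786 ⇒ -0.08
e^(−rT) = e^(−0.045·2) = 0.9139
C = 386·N(0.33) − 401·0.9139·N(-0.08) = 386·0.6293 − 401·0.9139·0.4681 = 242.9098 − 171.5464 = 71.3634

€71.36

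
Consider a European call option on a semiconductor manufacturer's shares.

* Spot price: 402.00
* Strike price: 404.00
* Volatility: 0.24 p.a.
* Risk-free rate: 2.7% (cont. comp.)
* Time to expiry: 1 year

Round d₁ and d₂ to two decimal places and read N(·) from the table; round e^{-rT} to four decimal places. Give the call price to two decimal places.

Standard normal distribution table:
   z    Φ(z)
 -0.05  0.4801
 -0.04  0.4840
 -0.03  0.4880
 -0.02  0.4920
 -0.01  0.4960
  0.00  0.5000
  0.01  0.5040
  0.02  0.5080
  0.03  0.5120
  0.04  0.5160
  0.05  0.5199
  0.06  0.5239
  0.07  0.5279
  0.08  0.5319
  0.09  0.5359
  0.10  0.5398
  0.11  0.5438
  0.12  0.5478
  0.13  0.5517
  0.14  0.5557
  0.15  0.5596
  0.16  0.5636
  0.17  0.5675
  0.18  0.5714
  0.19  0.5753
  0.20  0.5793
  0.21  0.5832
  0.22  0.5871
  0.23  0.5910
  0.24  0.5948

42.54

σ√T = 0.24 × 1.0000 = 0.2400
ln(S/K) + (r + σ²/2)T = ln(402/404) + (0.027 + 0.24²/2)·1 = -0.0050 + 0.0558 = 0.0508
d₁ = 0.0508 / 0.2400 = 0.2118 which rounds to 0.21
d₂ = d₁ − σ√T = 0.2118 − 0.2400 = -0.0282 which rounds to -0.03
e^(−rT) = e^(−0.027·1) = 0.9734
C = 402·N(0.21) − 404·0.9734·N(-0.03) = 402·0.5832 − 404·0.9734·0.4880 = 234.4464 − 191.9078 = 42.5386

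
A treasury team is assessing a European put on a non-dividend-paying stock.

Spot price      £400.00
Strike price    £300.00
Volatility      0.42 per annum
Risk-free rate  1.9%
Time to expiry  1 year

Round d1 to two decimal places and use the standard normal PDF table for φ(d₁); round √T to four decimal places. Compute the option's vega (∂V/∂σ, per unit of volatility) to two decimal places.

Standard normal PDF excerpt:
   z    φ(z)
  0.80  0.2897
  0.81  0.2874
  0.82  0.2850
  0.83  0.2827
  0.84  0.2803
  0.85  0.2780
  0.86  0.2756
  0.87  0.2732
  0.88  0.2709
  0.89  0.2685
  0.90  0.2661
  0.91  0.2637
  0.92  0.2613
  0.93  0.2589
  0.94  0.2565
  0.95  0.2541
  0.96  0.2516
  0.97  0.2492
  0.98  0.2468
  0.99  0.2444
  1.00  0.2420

σ√T = 0.42·√1 = 0.4200
d₁ = [ln(400/300) + (0.019 + 0.42²/2)·1] / 0.4200 = [0.2877 + 0.1072] / 0.4200 = 0.9402 → 0.94
√T = √1 = 1.0000
φ(d₁) = φ(0.94) = 0.2565
vega = S·φ(d₁)·√T = 400·0.2565·1.0000 = 102.6000

102.60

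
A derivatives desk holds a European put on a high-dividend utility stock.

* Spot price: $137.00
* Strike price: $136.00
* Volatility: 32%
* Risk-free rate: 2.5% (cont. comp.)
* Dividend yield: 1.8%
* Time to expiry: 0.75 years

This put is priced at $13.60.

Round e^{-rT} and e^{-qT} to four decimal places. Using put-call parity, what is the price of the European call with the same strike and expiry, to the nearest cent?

$15.29

e^(−qT) = e^(−0.018·0.75) = 0.9866;  e^(−rT) = e^(−0.025·0.75) = 0.9814
Put-call parity: C − P = S·e^(−qT) − K·e^(−rT) = 137·0.9866 − 136·0.9814 = 135.1642 − 133.4704 = 1.6938
C = P + (C − P) = 13.60 + (1.6938) = 15.2938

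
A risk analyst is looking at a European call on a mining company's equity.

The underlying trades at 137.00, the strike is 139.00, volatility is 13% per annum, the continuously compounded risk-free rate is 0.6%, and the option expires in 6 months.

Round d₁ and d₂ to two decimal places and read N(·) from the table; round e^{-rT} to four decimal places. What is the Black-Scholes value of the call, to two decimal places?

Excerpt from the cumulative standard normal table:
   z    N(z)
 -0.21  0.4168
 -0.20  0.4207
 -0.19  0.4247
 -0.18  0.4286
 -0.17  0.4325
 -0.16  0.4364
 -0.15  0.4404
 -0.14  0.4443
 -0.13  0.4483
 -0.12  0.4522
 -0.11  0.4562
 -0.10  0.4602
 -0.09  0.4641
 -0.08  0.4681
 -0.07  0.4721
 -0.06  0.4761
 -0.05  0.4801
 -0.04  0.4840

σ√T = 0.13 × 0.7071 = 0.0919
d₁ = [ln(137/139) + (0.006 + 0.13²/2)·0.5] / 0.0919 = [-0.0145 + 0.0072] / 0.0919 = -0.0791 → -0.08
d₂ = d₁ − σ√T = -0.0791 − 0.0919 = -0.1710 → -0.17
exp(−rT) = exp(−0.006·0.5) = 0.9970
C = 137·N(-0.08) − 139·0.9970·N(-0.17) = 137·0.4681 − 139·0.9970·0.4325 = 64.1297 − 59.9371 = 4.1926

4.19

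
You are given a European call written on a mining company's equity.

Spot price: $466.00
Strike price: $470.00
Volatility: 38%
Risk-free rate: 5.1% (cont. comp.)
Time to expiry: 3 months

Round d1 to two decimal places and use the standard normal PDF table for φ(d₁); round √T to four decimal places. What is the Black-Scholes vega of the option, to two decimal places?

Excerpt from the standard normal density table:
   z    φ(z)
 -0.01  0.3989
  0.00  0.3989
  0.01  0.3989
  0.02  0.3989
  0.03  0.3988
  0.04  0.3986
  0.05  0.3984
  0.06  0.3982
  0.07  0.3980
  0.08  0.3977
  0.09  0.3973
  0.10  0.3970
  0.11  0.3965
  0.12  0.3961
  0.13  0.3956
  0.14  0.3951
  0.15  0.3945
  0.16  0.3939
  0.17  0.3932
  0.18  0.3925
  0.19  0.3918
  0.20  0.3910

T = 0.25;  σ√T = 0.1900
d₁ = [ln(466/470) + (0.051 + 0.38²/2)·0.25] / 0.1900 = [-0.0085 + 0.0308] / 0.1900 = 0.1171 ⇒ 0.12
√T = √0.25 = 0.5000
φ(d₁) = φ(0.12) = 0.3961
vega = S·φ(d₁)·√T = 466·0.3961·0.5000 = 92.2913
(Call and put vega coincide under Black-Scholes.)

92.29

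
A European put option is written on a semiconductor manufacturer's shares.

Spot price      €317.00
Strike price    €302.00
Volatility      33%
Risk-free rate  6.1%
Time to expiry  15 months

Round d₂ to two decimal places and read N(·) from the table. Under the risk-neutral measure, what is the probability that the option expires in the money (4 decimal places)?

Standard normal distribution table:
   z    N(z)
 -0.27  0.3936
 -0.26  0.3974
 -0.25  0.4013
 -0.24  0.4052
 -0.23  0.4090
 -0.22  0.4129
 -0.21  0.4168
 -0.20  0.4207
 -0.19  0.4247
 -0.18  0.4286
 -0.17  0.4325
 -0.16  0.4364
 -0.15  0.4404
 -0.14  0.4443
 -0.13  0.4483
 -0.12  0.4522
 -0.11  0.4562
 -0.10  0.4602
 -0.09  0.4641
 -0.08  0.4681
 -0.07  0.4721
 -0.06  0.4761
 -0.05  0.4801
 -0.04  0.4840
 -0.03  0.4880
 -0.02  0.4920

0.4404

T = 1.25;  σ√T = 0.3690
d₁ = [ln(317/302) + (0.061 + 0.33²/2)·1.25] / 0.3690 = [0.0485 + 0.1443] / 0.3690 = 0.5225 → 0.52
d₂ = d₁ − σ√T = 0.5225 − 0.3690 = 0.1536 → 0.15
Pr(exercise) under Q = N(−d₂) = N(-0.15) = 0.4404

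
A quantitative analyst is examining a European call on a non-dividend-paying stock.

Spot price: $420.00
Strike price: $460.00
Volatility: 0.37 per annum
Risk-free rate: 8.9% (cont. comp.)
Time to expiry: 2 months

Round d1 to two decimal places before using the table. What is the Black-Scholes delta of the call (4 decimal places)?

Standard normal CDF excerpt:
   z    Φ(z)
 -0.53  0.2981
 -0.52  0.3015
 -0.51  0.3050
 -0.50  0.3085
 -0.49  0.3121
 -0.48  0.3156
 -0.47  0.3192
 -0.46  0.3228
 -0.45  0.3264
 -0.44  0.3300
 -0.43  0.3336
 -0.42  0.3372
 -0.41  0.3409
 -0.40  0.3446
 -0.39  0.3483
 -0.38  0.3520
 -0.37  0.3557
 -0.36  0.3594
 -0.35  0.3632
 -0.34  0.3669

0.3336

σ√T = 0.37 × 0.4082 = 0.1511
d₁ = [ln(420/460) + (0.089 + 0.37²/2)·0.1667] / 0.1511 = [-0.0910 + 0.0262] / 0.1511 = -0.4285 ⇒ -0.43
N(d₁) = N(-0.43) = 0.3336
Δ_call = N(d₁) = 0.3336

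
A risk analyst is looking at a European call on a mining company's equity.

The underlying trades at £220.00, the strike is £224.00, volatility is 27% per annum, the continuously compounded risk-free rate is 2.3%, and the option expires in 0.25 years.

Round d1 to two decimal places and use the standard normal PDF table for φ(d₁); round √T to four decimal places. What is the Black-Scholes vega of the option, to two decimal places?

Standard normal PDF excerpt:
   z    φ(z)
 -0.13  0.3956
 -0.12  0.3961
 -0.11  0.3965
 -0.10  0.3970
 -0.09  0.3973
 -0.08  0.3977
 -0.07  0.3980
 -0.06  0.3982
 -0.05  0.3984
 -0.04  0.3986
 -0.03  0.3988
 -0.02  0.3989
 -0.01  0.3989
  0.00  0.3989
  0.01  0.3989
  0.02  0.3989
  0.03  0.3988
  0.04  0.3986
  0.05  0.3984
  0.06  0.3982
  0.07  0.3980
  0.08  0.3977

43.88

T = 0.25;  σ√T = 0.1350
ln(S/K) + (r + σ²/2)T = ln(220/224) + (0.023 + 0.27²/2)·0.25 = -0.0180 + 0.0149 = -0.0032
d₁ = -0.0032 / 0.1350 = -0.0234 ≈ -0.02
√T = √0.25 = 0.5000
φ(d₁) = φ(-0.02) = 0.3989
vega = S·φ(d₁)·√T = 220·0.3989·0.5000 = 43.8790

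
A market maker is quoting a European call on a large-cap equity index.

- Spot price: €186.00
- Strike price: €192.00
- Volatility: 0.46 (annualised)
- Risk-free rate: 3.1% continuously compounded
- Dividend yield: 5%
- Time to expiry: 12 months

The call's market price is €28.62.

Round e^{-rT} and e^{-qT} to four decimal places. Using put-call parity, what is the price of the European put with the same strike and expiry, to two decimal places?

e^(−qT) = e^(−0.05·1) = 0.9512;  e^(−rT) = e^(−0.031·1) = 0.9695
Put-call parity: C − P = S·e^(−qT) − K·e^(−rT) = 186·0.9512 − 192·0.9695 = 176.9232 − 186.1440 = -9.2208
P = C − (C − P) = 28.62 − (-9.2208) = 37.8408

€37.84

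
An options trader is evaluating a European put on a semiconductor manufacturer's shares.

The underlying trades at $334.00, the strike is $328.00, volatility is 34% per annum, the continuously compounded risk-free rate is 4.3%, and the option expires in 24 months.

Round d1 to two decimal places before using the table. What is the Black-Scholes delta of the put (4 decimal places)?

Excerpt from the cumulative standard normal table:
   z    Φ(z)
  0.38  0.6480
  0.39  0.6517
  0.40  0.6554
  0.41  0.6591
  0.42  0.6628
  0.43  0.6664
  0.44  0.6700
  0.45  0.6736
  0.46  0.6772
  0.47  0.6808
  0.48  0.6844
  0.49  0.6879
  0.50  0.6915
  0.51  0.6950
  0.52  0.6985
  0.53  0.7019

T = 2;  σ√T = 0.4808
d₁ = [ln(334/328) + (0.043 + 0.34²/2)·2] / 0.4808 = [0.0181 + 0.2016] / 0.4808 = 0.4570 which rounds to 0.46
N(d₁) = N(0.46) = 0.6772
Δ_put = N(d₁) − 1 = 0.6772 − 1 = -0.3228

-0.3228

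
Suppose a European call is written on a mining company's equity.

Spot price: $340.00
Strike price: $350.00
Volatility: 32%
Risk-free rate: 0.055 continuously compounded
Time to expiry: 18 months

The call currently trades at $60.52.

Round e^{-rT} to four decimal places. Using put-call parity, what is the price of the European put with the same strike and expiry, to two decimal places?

$42.80

e^(−rT) = e^(−0.055·1.5) = 0.9208
Put-call parity: C − P = S − K·e^(−rT) = 340 − 350·0.9208 = 340 − 322.2800 = 17.7200
P = C − (C − P) = 60.52 − (17.7200) = 42.8000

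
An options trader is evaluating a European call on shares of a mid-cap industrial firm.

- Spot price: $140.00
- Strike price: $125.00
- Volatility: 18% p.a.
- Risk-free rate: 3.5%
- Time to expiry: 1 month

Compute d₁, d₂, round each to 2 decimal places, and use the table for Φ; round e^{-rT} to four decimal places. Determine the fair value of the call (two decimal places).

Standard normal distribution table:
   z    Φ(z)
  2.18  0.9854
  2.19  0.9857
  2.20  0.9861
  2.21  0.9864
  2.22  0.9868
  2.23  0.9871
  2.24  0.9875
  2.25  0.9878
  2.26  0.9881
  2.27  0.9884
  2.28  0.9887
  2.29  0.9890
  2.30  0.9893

T = 0.08333;  σ√T = 0.0520
d₁ = [ln(140/125) + (0.035 + ½·0.18²)·0.08333] / (σ√T) = (0.1133 + 0.0043) / 0.0520 = 2.2631 → 2.26
d₂ = 2.2631 − 0.0520 = 2.2112 → 2.21
e^(−rT) = e^(−0.035·0.08333) = 0.9971
N(d₁) = N(2.26) = 0.9881;  N(d₂) = N(2.21) = 0.9864
C = 140·0.9881 − 125·0.9971·0.9864 = 138.3340 − 122.9424 = 15.3916

$15.39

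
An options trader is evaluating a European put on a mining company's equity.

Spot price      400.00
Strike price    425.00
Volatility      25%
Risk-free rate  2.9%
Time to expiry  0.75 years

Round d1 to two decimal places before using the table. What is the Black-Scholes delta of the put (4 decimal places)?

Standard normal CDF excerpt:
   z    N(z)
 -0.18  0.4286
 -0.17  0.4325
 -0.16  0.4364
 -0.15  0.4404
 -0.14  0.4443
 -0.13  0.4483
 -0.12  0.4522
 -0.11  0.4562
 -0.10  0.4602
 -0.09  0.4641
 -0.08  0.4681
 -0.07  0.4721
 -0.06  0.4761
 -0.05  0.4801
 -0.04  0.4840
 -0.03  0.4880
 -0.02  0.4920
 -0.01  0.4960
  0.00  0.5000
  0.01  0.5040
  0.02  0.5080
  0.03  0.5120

σ√T = 0.25 × 0.8660 = 0.2165
ln(S/K) + (r + σ²/2)T = ln(400/425) + (0.029 + 0.25²/2)·0.75 = -0.0606 + 0.0452 = -0.0154
d₁ = -0.0154 / 0.2165 = -0.0713 ≈ -0.07
N(d₁) = N(-0.07) = 0.4721
Δ_put = N(d₁) − 1 = 0.4721 − 1 = -0.5279

-0.5279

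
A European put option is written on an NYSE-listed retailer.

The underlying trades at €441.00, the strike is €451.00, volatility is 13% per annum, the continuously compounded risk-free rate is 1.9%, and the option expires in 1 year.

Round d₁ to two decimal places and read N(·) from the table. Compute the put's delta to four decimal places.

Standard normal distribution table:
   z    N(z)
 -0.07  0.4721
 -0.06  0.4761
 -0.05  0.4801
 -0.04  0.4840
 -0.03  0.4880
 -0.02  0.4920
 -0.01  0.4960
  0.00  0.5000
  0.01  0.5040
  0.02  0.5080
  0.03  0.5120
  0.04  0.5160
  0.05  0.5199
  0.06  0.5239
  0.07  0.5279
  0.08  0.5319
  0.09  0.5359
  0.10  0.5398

-0.4840

T = 1;  σ√T = 0.1300
d₁ = [ln(441/451) + (0.019 + 0.13²/2)·1] / 0.1300 = [-0.0224 + 0.0275] / 0.1300 = 0.0387 ⇒ 0.04
N(d₁) = N(0.04) = 0.5160
Δ_put = N(d₁) − 1 = 0.5160 − 1 = -0.4840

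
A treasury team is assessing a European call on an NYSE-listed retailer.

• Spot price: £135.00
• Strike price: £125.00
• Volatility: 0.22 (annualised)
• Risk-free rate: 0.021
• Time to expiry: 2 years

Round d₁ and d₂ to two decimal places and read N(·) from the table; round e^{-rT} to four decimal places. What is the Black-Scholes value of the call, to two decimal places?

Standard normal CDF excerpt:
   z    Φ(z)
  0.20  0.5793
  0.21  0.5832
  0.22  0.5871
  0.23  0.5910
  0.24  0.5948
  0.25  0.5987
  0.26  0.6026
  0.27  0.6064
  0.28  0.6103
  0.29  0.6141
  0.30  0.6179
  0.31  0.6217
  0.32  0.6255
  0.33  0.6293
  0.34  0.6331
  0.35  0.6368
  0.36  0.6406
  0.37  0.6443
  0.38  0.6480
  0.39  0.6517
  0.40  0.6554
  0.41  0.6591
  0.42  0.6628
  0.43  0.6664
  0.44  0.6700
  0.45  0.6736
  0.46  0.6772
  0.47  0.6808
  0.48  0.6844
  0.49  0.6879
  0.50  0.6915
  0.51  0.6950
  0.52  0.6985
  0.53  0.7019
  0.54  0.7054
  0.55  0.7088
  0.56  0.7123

σ√T = 0.22·√2 = 0.3111
d₁ = [ln(135/125) + (0.021 + ½·0.22²)·2] / (σ√T) = (0.0770 + 0.0904) / 0.3111 = 0.5379 → 0.54
d₂ = 0.5379 − 0.3111 = 0.2268 → 0.23
exp(−rT) = exp(−0.021·2) = 0.9589
C = 135·N(0.54) − 125·0.9589·N(0.23) = 135·0.7054 − 125·0.9589·0.5910 = 95.2290 − 70.8387 = 24.3903

£24.39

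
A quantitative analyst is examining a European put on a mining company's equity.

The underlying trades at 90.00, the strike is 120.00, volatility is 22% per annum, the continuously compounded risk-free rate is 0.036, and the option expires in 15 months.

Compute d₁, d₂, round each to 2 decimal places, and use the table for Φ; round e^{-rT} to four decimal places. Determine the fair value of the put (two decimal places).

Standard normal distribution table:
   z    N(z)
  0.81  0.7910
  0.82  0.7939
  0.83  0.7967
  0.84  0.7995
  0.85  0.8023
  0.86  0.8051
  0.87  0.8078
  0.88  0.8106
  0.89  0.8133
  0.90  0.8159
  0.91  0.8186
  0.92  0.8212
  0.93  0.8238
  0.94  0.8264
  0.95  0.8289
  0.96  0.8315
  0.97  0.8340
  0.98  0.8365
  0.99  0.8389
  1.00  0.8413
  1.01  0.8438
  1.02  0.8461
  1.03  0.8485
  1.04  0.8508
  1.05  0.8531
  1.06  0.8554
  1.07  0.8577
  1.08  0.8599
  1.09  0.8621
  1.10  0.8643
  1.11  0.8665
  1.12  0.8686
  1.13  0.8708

T = 1.25;  σ√T = 0.2460
d₁ = [ln(90/120) + (0.036 + 0.22²/2)·1.25] / 0.2460 = [-0.2877 + 0.0752] / 0.2460 = -0.8637 ⇒ -0.86
d₂ = d₁ − σ√T = -0.8637 − 0.2460 = -1.1096 ⇒ -1.11
e^(−rT) = e^(−0.036·1.25) = 0.9560
N(−d₂) = N(1.11) = 0.8665;  N(−d₁) = N(0.86) = 0.8051
P = 120·0.9560·0.8665 − 90·0.8051 = 99.4049 − 72.4590 = 26.9459

26.95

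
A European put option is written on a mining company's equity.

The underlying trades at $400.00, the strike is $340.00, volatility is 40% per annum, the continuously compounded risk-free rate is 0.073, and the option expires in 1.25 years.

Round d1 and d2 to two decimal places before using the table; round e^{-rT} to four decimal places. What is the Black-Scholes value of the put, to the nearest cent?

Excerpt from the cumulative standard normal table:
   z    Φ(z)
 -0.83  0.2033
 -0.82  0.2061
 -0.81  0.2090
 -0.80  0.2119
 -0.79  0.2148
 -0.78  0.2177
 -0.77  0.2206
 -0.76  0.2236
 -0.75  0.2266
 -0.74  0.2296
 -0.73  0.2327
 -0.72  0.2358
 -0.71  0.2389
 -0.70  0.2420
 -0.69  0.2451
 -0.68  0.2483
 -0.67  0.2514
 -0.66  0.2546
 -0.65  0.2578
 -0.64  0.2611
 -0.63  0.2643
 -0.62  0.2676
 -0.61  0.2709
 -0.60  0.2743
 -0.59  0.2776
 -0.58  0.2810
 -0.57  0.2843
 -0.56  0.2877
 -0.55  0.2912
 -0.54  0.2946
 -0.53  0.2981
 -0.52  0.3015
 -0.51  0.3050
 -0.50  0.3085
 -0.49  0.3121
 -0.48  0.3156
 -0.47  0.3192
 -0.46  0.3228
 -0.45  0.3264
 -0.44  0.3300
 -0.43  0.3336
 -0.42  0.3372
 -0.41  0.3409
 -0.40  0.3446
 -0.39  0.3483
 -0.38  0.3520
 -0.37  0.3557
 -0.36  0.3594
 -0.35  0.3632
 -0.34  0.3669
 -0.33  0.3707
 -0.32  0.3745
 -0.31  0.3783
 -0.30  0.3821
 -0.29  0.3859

$27.95

σ√T = 0.4 × 1.1180 = 0.4472
ln(S/K) + (r + σ²/2)T = ln(400/340) + (0.073 + 0.4²/2)·1.25 = 0.1625 + 0.1913 = 0.3538
d₁ = 0.3538 / 0.4472 = 0.7911 which rounds to 0.79
d₂ = d₁ − σ√T = 0.7911 − 0.4472 = 0.3438 which rounds to 0.34
e^(−rT) = e^(−0.073·1.25) = 0.9128
N(−d₂) = N(-0.34) = 0.3669;  N(−d₁) = N(-0.79) = 0.2148
P = 340·0.9128·0.3669 − 400·0.2148 = 113.8681 − 85.9200 = 27.9481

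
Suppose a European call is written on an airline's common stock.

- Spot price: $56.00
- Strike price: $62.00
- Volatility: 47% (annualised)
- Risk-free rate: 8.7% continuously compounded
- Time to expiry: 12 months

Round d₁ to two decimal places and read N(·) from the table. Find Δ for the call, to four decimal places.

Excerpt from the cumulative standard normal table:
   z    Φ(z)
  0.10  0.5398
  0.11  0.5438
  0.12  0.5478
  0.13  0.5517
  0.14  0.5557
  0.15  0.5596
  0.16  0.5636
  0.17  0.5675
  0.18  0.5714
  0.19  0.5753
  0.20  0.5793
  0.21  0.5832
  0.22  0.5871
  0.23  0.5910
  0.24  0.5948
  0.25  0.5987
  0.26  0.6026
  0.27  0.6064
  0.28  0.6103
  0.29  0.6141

σ√T = 0.47·√1 = 0.4700
d₁ = [ln(56/62) + (0.087 + ½·0.47²)·1] / (σ√T) = (-0.1018 + 0.1974) / 0.4700 = 0.2035 → 0.20
N(d₁) = N(0.20) = 0.5793
Δ_call = N(d₁) = 0.5793

0.5793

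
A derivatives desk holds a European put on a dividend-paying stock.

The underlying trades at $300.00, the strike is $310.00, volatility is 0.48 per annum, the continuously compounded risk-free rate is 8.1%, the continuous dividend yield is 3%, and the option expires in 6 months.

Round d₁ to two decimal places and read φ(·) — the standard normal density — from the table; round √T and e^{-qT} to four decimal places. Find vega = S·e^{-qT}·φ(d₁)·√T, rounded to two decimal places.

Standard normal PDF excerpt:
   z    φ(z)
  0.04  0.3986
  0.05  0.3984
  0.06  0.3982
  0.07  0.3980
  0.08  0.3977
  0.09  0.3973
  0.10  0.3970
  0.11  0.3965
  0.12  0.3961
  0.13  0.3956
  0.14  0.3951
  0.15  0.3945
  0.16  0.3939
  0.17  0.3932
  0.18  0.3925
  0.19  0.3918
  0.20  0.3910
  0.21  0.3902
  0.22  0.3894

σ√T = 0.48 × 0.7071 = 0.3394
d₁ = [ln(300/310) + (0.081 − 0.03 + ½·0.48²)·0.5] / (σ√T) = (-0.0328 + 0.0831) / 0.3394 = 0.1482 which rounds to 0.15
√T = √0.5 = 0.7071
φ(d₁) = φ(0.15) = 0.3945
exp(−qT) = exp(−0.03·0.5) = 0.9851
vega = S·exp(−qT)·φ(d₁)·√T = 300·0.9851·0.3945·0.7071 = 82.4384

82.44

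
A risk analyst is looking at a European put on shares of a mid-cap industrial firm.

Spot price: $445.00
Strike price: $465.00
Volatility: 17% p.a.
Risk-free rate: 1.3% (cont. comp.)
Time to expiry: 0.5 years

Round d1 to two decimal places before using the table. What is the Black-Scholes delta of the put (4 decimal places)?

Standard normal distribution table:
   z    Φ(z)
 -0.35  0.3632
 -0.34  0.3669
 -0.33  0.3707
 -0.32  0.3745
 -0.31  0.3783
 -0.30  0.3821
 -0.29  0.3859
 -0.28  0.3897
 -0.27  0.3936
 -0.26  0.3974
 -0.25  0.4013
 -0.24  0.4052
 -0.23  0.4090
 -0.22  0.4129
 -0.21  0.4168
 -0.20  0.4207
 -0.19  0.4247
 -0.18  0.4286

-0.5987

T = 0.5;  σ√T = 0.1202
d₁ = [ln(445/465) + (0.013 + 0.17²/2)·0.5] / 0.1202 = [-0.0440 + 0.0137] / 0.1202 = -0.2515 ⇒ -0.25
N(d₁) = N(-0.25) = 0.4013
Δ_put = N(d₁) − 1 = 0.4013 − 1 = -0.5987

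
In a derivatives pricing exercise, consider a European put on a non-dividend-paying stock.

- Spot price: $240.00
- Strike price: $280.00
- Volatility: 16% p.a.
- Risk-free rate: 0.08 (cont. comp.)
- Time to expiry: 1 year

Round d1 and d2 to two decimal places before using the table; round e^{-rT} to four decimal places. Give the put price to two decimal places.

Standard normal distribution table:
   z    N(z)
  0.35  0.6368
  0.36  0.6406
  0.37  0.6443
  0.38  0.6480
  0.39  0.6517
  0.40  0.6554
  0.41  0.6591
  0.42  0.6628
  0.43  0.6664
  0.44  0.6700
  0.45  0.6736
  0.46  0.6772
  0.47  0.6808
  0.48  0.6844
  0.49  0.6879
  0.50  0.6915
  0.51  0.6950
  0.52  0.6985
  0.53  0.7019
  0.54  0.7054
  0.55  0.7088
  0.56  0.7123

T = 1;  σ√T = 0.1600
d₁ = [ln(240/280) + (0.08 + ½·0.16²)·1] / (σ√T) = (-0.1542 + 0.0928) / 0.1600 = -0.3834 → -0.38
d₂ = -0.3834 − 0.1600 = -0.5434 → -0.54
e^(−rT) = e^(−0.08·1) = 0.9231
N(−d₂) = N(0.54) = 0.7054;  N(−d₁) = N(0.38) = 0.6480
P = 280·0.9231·0.7054 − 240·0.6480 = 182.3233 − 155.5200 = 26.8033

$26.80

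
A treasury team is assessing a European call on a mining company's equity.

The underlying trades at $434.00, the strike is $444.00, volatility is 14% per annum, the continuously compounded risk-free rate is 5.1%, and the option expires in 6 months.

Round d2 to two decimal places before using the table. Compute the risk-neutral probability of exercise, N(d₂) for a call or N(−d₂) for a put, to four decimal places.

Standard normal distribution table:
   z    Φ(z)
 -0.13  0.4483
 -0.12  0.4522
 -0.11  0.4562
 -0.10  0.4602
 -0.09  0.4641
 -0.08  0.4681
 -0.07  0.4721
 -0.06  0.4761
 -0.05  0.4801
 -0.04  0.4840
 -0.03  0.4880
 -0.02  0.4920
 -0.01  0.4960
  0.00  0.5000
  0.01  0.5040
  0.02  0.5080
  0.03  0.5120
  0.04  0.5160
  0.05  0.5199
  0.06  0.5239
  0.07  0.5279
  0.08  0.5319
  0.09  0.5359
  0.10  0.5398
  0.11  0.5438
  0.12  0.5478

σ√T = 0.14 × 0.7071 = 0.0990
d₁ = [ln(434/444) + (0.051 + 0.14²/2)·0.5] / 0.0990 = [-0.0228 + 0.0304] / 0.0990 = 0.0770 ⇒ 0.08
d₂ = d₁ − σ√T = 0.0770 − 0.0990 = -0.0220 ⇒ -0.02
Risk-neutral Pr[S_T > K] = N(d₂) = N(-0.02) = 0.4920

0.4920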